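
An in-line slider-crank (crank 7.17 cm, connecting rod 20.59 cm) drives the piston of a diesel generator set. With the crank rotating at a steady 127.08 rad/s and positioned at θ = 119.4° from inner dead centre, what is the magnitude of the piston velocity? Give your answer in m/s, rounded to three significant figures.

6.51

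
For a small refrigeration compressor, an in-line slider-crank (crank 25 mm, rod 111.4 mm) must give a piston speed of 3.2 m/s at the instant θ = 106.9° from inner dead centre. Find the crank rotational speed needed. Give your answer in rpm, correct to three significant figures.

1370

For an in-line slider-crank, |v_piston| = rω|sinθ|·[1 + r cosθ/√(L² − r² sin²θ)].
With r = 0.025 m, L = 0.1114 m, θ = 106.9°: the bracketed kinematic factor |dx/dθ| = 0.022323 m.
ω = v/|dx/dθ| = 3.2/0.022323 = 143.35 rad/s.
N = 60ω/(2π) = 1368.9 rpm.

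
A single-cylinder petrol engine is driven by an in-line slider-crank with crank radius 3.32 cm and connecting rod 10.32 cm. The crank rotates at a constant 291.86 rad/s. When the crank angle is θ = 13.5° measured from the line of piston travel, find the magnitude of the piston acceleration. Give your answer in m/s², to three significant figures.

ω = 291.9 rad/s
x(θ) = r cosθ + √(L² − r² sin²θ); with ω constant, a = ω²·d²x/dθ².
d²x/dθ² = −r cosθ − r²(cos2θ)/√u − r⁴ sin²2θ/(4u^{3/2}),  u = L² − r² sin²θ = 0.0105902 m².
Substituting r = 0.0332 m, L = 0.1032 m, θ = 13.5°: d²x/dθ² = -0.041884 m.
a = ω²·d²x/dθ² = (291.9)²·(-0.041884) = -3567.7 m/s²;  |a| = 3567.7 m/s².

3570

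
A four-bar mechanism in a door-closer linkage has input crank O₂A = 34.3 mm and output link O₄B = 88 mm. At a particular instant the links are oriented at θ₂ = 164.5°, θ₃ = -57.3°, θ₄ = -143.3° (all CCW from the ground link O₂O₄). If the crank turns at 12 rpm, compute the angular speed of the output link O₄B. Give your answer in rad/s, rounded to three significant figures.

0.327

ω₂ = 1.257 rad/s (from 12 rpm).
Differentiating the loop-closure r₂e^{iθ₂}+r₃e^{iθ₃}=r₁+r₄e^{iθ₄} gives r₂ω₂e^{iθ₂}+r₃ω₃e^{iθ₃}=r₄ω₄e^{iθ₄}.
Eliminating the other unknown: ω₄ = r₂ω₂ sin(θ₂−θ₃) / [r₄ sin(θ₄−θ₃)].
Numerator sine = -0.66653; denominator sine = -0.99756.
Result = 0.0343·1.257·(-0.66653) / (0.088·(-0.99756)) = +0.32727 rad/s; magnitude 0.32727 rad/s.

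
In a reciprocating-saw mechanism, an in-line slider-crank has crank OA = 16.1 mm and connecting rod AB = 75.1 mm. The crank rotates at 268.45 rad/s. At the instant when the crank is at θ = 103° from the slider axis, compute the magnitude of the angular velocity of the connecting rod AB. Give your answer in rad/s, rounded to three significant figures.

ω = 268.4 rad/s
The rod makes angle φ with the slider axis where L sinφ = r sinθ; differentiating, L cosφ·φ̇ = r ω cosθ.
L cosφ = √(L² − r² sin²θ) = 0.073443 m.
|ω_rod| = r ω |cosθ| / √(L² − r² sin²θ) = 0.0161·268.4·0.22495/0.073443 = 13.238 rad/s.

13.2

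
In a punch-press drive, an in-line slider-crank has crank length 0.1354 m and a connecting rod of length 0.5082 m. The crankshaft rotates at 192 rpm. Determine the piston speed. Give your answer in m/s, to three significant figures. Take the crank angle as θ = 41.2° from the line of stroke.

2.16

ω = 2π·192/60 = 20.11 rad/s
For an in-line slider-crank, x = r cosθ + √(L² − r² sin²θ), so v = −rω sinθ·[1 + r cosθ/√(L² − r² sin²θ)].
With r = 0.1354 m, L = 0.5082 m, θ = 41.2°: √(L² − r² sin²θ) = 0.50031 m.
v = −0.1354·20.11·0.65869·[1 + 0.1354·0.75241/0.50031] = -2.1583 m/s.
|v| = 2.1583 m/s.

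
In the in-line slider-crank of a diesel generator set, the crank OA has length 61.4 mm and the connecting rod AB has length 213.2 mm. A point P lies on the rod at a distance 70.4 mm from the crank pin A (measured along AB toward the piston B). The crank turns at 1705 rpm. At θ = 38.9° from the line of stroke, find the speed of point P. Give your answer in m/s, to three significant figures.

9.35

ω = 178.5 rad/s.  Crank-pin speed |V_A| = rω = 10.963 m/s, perpendicular to OA.
Rod angle: sinφ = −(r/L) sinθ ⇒ φ = -10.419°; ω_rod = −rω cosθ/√(L²−r²sin²θ) = -40.688 rad/s.
V_P = V_A + ω_rod × AP, with AP = 0.0704 m along the rod.
Components: V_Px = −rω sinθ − a·ω_rod·sinφ = -7.4023 m/s;  V_Py = rω cosθ + a·ω_rod·cosφ = +5.7145 m/s.
|V_P| = √(V_Px² + V_Py²) = 9.3514 m/s.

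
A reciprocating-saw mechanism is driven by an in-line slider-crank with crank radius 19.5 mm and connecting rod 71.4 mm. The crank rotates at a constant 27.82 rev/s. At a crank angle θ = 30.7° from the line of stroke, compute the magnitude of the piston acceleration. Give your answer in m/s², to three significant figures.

ω = 2π·27.8 = 174.8 rad/s
x(θ) = r cosθ + √(L² − r² sin²θ); with ω constant, a = ω²·d²x/dθ².
d²x/dθ² = −r cosθ − r²(cos2θ)/√u − r⁴ sin²2θ/(4u^{3/2}),  u = L² − r² sin²θ = 0.00499885 m².
Substituting r = 0.0195 m, L = 0.0714 m, θ = 30.7°: d²x/dθ² = -0.01942 m.
a = ω²·d²x/dθ² = (174.8)²·(-0.01942) = -593.38 m/s²;  |a| = 593.38 m/s².

593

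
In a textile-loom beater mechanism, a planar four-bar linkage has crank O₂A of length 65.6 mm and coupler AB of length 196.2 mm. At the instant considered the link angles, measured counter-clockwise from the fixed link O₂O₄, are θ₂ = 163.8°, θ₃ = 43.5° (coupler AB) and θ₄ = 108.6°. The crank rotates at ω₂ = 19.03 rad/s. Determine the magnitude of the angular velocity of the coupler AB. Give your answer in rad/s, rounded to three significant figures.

ω₂ = 19.03 rad/s
Differentiating the loop-closure r₂e^{iθ₂}+r₃e^{iθ₃}=r₁+r₄e^{iθ₄} gives r₂ω₂e^{iθ₂}+r₃ω₃e^{iθ₃}=r₄ω₄e^{iθ₄}.
Eliminating the other unknown: ω₃ = r₂ω₂ sin(θ₄−θ₂) / [r₃ sin(θ₃−θ₄)].
Numerator sine = -0.82115; denominator sine = -0.90704.
Result = 0.0656·19.03·(-0.82115) / (0.1962·(-0.90704)) = +5.7602 rad/s; magnitude 5.7602 rad/s.

5.76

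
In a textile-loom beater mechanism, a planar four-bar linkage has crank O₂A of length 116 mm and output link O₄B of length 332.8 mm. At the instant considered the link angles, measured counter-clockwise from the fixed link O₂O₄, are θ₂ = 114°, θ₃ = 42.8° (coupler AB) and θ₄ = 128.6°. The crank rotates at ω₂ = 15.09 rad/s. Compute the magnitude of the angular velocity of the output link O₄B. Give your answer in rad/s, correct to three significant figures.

ω₂ = 15.09 rad/s
Differentiating the loop-closure r₂e^{iθ₂}+r₃e^{iθ₃}=r₁+r₄e^{iθ₄} gives r₂ω₂e^{iθ₂}+r₃ω₃e^{iθ₃}=r₄ω₄e^{iθ₄}.
Eliminating the other unknown: ω₄ = r₂ω₂ sin(θ₂−θ₃) / [r₄ sin(θ₄−θ₃)].
Numerator sine = +0.94665; denominator sine = +0.99731.
Result = 0.116·15.09·(+0.94665) / (0.3328·(+0.99731)) = +4.9925 rad/s; magnitude 4.9925 rad/s.

4.99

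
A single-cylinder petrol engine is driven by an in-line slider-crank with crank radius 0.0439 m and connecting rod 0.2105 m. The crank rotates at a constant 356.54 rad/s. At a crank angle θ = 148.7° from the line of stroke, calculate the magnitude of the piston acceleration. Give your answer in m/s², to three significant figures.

4220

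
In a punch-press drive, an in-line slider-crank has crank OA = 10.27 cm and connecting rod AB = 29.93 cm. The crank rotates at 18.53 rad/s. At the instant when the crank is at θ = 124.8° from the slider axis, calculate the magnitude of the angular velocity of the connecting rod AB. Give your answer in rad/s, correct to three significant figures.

ω = 18.53 rad/s
The rod makes angle φ with the slider axis where L sinφ = r sinθ; differentiating, L cosφ·φ̇ = r ω cosθ.
L cosφ = √(L² − r² sin²θ) = 0.28717 m.
|ω_rod| = r ω |cosθ| / √(L² − r² sin²θ) = 0.1027·18.53·0.57071/0.28717 = 3.782 rad/s.

3.78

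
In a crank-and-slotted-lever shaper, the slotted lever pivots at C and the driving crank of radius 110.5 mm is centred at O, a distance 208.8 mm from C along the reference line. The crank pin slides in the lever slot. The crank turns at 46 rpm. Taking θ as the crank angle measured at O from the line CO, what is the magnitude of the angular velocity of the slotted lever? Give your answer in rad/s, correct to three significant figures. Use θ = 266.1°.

ω = 4.817 rad/s (from 46 rpm).
Crank pin A relative to C: A = (d + r cosθ, r sinθ); lever angle φ = atan2(r sinθ, d + r cosθ).
Differentiating tanφ: φ̇ = rω(d cosθ + r)/(d² + r² + 2dr cosθ).
d² + r² + 2dr cosθ = |CA|² = 0.0526691 m²;  d cosθ + r = +0.096298 m.
|ω_lever| = |0.1105·4.817·+0.096298| / 0.0526691 = 0.97322 rad/s.

0.973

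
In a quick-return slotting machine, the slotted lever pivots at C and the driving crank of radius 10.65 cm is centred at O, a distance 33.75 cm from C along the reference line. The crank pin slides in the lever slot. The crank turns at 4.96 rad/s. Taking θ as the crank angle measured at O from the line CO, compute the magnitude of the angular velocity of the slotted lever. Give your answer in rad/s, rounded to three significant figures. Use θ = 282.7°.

0.677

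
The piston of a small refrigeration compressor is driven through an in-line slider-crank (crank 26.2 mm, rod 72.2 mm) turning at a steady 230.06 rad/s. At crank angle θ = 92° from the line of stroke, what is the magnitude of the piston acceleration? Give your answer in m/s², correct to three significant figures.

ω = 230.1 rad/s
x(θ) = r cosθ + √(L² − r² sin²θ); with ω constant, a = ω²·d²x/dθ².
d²x/dθ² = −r cosθ − r²(cos2θ)/√u − r⁴ sin²2θ/(4u^{3/2}),  u = L² − r² sin²θ = 0.00452724 m².
Substituting r = 0.0262 m, L = 0.0722 m, θ = 92°: d²x/dθ² = +0.01109 m.
a = ω²·d²x/dθ² = (230.1)²·(+0.01109) = +586.95 m/s²;  |a| = 586.95 m/s².

587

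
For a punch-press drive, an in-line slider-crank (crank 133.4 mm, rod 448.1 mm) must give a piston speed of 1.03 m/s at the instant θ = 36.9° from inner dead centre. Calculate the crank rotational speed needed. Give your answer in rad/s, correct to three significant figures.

For an in-line slider-crank, |v_piston| = rω|sinθ|·[1 + r cosθ/√(L² − r² sin²θ)].
With r = 0.1334 m, L = 0.4481 m, θ = 36.9°: the bracketed kinematic factor |dx/dθ| = 0.099476 m.
ω = v/|dx/dθ| = 1.03/0.099476 = 10.354 rad/s.

10.4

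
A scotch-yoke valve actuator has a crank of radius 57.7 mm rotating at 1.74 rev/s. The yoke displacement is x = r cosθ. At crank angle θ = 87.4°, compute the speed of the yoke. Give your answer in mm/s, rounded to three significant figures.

630

ω = 10.93 rad/s (from 1.74 rev/s).
x = r cosθ ⇒ ẋ = −rω sinθ.
|v| = rω|sinθ| = 0.0577·10.93·|sin 87.4°| = 0.63017 m/s = 630.17 mm/s.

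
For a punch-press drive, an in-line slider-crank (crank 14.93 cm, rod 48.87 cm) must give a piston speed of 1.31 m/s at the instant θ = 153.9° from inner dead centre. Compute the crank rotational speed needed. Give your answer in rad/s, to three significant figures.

For an in-line slider-crank, |v_piston| = rω|sinθ|·[1 + r cosθ/√(L² − r² sin²θ)].
With r = 0.1493 m, L = 0.4887 m, θ = 153.9°: the bracketed kinematic factor |dx/dθ| = 0.047498 m.
ω = v/|dx/dθ| = 1.31/0.047498 = 27.58 rad/s.

27.6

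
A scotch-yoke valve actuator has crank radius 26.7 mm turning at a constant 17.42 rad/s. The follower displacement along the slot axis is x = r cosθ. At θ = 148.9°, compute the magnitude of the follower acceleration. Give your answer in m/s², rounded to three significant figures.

6.94

ω = 17.42 rad/s
x = r cosθ ⇒ ẍ = −rω² cosθ (ω constant).
|a| = rω²|cosθ| = 0.0267·(17.42)²·|cos 148.9°| = 6.9377 m/s².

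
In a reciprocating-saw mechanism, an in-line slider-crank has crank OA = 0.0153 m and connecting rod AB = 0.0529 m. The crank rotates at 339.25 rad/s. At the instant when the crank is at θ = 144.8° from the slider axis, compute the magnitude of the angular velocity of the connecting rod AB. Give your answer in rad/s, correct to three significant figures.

81.3

ω = 339.2 rad/s
The rod makes angle φ with the slider axis where L sinφ = r sinθ; differentiating, L cosφ·φ̇ = r ω cosθ.
L cosφ = √(L² − r² sin²θ) = 0.05216 m.
|ω_rod| = r ω |cosθ| / √(L² − r² sin²θ) = 0.0153·339.2·0.81714/0.05216 = 81.316 rad/s.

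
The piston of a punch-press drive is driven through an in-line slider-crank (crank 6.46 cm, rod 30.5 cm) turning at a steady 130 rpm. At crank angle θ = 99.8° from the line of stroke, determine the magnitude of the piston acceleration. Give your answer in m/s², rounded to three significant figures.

ω = 2π·130/60 = 13.61 rad/s
x(θ) = r cosθ + √(L² − r² sin²θ); with ω constant, a = ω²·d²x/dθ².
d²x/dθ² = −r cosθ − r²(cos2θ)/√u − r⁴ sin²2θ/(4u^{3/2}),  u = L² − r² sin²θ = 0.0889727 m².
Substituting r = 0.0646 m, L = 0.305 m, θ = 99.8°: d²x/dθ² = +0.024157 m.
a = ω²·d²x/dθ² = (13.61)²·(+0.024157) = +4.477 m/s²;  |a| = 4.477 m/s².

4.48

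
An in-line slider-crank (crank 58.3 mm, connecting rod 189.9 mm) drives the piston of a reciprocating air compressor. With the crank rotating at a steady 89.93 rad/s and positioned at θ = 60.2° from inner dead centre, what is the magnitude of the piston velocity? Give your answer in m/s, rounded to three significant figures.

5.27

ω = 89.93 rad/s
For an in-line slider-crank, x = r cosθ + √(L² − r² sin²θ), so v = −rω sinθ·[1 + r cosθ/√(L² − r² sin²θ)].
With r = 0.0583 m, L = 0.1899 m, θ = 60.2°: √(L² − r² sin²θ) = 0.18304 m.
v = −0.0583·89.93·0.86777·[1 + 0.0583·0.49697/0.18304] = -5.2698 m/s.
|v| = 5.2698 m/s.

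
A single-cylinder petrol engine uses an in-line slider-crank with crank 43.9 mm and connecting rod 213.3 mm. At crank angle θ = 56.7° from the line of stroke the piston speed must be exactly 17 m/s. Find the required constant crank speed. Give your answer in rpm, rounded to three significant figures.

For an in-line slider-crank, |v_piston| = rω|sinθ|·[1 + r cosθ/√(L² − r² sin²θ)].
With r = 0.0439 m, L = 0.2133 m, θ = 56.7°: the bracketed kinematic factor |dx/dθ| = 0.040901 m.
ω = v/|dx/dθ| = 17/0.040901 = 415.64 rad/s.
N = 60ω/(2π) = 3969.1 rpm.

3970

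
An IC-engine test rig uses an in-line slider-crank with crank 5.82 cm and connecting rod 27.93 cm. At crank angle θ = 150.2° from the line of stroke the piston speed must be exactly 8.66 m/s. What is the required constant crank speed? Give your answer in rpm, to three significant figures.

For an in-line slider-crank, |v_piston| = rω|sinθ|·[1 + r cosθ/√(L² − r² sin²θ)].
With r = 0.0582 m, L = 0.2793 m, θ = 150.2°: the bracketed kinematic factor |dx/dθ| = 0.023665 m.
ω = v/|dx/dθ| = 8.66/0.023665 = 365.93 rad/s.
N = 60ω/(2π) = 3494.4 rpm.

3490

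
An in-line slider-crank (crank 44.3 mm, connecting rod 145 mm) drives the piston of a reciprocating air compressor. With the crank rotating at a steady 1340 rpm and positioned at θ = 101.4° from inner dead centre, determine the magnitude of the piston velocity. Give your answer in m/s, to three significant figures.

ω = 2π·1340/60 = 140.3 rad/s
For an in-line slider-crank, x = r cosθ + √(L² − r² sin²θ), so v = −rω sinθ·[1 + r cosθ/√(L² − r² sin²θ)].
With r = 0.0443 m, L = 0.145 m, θ = 101.4°: √(L² − r² sin²θ) = 0.13834 m.
v = −0.0443·140.3·0.98027·[1 + 0.0443·-0.19766/0.13834] = -5.708 m/s.
|v| = 5.708 m/s.

5.71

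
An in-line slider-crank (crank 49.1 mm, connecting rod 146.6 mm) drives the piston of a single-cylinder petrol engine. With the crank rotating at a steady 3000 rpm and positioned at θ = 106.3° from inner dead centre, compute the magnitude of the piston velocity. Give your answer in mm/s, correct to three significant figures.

13300

ω = 2π·3000/60 = 314.2 rad/s
For an in-line slider-crank, x = r cosθ + √(L² − r² sin²θ), so v = −rω sinθ·[1 + r cosθ/√(L² − r² sin²θ)].
With r = 0.0491 m, L = 0.1466 m, θ = 106.3°: √(L² − r² sin²θ) = 0.13882 m.
v = −0.0491·314.2·0.95981·[1 + 0.0491·-0.28067/0.13882] = -13.335 m/s.
|v| = 13.335 m/s = 13335 mm/s.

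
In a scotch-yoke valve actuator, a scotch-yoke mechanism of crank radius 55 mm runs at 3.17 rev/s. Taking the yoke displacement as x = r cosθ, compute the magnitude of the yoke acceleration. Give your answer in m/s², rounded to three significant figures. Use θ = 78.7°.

4.28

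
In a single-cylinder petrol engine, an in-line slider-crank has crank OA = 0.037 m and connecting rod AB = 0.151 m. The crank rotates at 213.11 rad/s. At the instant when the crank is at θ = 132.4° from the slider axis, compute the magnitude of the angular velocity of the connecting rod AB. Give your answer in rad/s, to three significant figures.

ω = 213.1 rad/s
The rod makes angle φ with the slider axis where L sinφ = r sinθ; differentiating, L cosφ·φ̇ = r ω cosθ.
L cosφ = √(L² − r² sin²θ) = 0.14851 m.
|ω_rod| = r ω |cosθ| / √(L² − r² sin²θ) = 0.037·213.1·0.67430/0.14851 = 35.802 rad/s.

35.8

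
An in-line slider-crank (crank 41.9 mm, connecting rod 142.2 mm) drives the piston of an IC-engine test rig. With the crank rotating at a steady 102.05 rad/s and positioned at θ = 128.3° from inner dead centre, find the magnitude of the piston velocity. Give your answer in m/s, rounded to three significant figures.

ω = 102 rad/s
For an in-line slider-crank, x = r cosθ + √(L² − r² sin²θ), so v = −rω sinθ·[1 + r cosθ/√(L² − r² sin²θ)].
With r = 0.0419 m, L = 0.1422 m, θ = 128.3°: √(L² − r² sin²θ) = 0.13835 m.
v = −0.0419·102·0.78478·[1 + 0.0419·-0.61978/0.13835] = -2.7257 m/s.
|v| = 2.7257 m/s.

2.73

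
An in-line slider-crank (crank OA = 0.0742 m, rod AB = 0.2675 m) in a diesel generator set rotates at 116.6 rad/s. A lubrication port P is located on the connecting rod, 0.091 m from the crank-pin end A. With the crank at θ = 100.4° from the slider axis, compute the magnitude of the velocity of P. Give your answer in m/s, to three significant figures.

ω = 116.6 rad/s.  Crank-pin speed |V_A| = rω = 8.6517 m/s, perpendicular to OA.
Rod angle: sinφ = −(r/L) sinθ ⇒ φ = -15.833°; ω_rod = −rω cosθ/√(L²−r²sin²θ) = +6.0687 rad/s.
V_P = V_A + ω_rod × AP, with AP = 0.091 m along the rod.
Components: V_Px = −rω sinθ − a·ω_rod·sinφ = -8.3589 m/s;  V_Py = rω cosθ + a·ω_rod·cosφ = -1.0305 m/s.
|V_P| = √(V_Px² + V_Py²) = 8.4222 m/s.

8.42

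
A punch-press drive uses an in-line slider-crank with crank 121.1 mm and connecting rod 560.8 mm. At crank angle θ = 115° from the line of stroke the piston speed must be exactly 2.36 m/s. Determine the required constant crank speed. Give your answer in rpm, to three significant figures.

226

For an in-line slider-crank, |v_piston| = rω|sinθ|·[1 + r cosθ/√(L² − r² sin²θ)].
With r = 0.1211 m, L = 0.5608 m, θ = 115°: the bracketed kinematic factor |dx/dθ| = 0.09954 m.
ω = v/|dx/dθ| = 2.36/0.09954 = 23.709 rad/s.
N = 60ω/(2π) = 226.4 rpm.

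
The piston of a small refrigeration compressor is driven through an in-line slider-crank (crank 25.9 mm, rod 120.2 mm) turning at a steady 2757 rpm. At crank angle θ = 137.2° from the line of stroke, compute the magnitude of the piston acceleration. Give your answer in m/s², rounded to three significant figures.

ω = 2π·2757/60 = 288.7 rad/s
x(θ) = r cosθ + √(L² − r² sin²θ); with ω constant, a = ω²·d²x/dθ².
d²x/dθ² = −r cosθ − r²(cos2θ)/√u − r⁴ sin²2θ/(4u^{3/2}),  u = L² − r² sin²θ = 0.0141384 m².
Substituting r = 0.0259 m, L = 0.1202 m, θ = 137.2°: d²x/dθ² = +0.018504 m.
a = ω²·d²x/dθ² = (288.7)²·(+0.018504) = +1542.4 m/s²;  |a| = 1542.4 m/s².

1540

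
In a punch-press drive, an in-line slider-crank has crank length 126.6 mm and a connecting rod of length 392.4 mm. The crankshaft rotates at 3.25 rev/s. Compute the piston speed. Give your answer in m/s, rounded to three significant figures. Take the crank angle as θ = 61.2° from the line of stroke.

2.63

ω = 2π·3.25 = 20.42 rad/s
For an in-line slider-crank, x = r cosθ + √(L² − r² sin²θ), so v = −rω sinθ·[1 + r cosθ/√(L² − r² sin²θ)].
With r = 0.1266 m, L = 0.3924 m, θ = 61.2°: √(L² − r² sin²θ) = 0.37639 m.
v = −0.1266·20.42·0.87631·[1 + 0.1266·0.48175/0.37639] = -2.6325 m/s.
|v| = 2.6325 m/s.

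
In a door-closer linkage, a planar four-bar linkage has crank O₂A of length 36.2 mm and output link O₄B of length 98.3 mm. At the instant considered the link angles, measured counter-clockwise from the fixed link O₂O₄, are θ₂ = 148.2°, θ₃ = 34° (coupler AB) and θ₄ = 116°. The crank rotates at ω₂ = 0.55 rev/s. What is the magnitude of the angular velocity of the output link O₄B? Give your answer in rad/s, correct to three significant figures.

1.17

ω₂ = 3.456 rad/s (from 0.55 rev/s).
Differentiating the loop-closure r₂e^{iθ₂}+r₃e^{iθ₃}=r₁+r₄e^{iθ₄} gives r₂ω₂e^{iθ₂}+r₃ω₃e^{iθ₃}=r₄ω₄e^{iθ₄}.
Eliminating the other unknown: ω₄ = r₂ω₂ sin(θ₂−θ₃) / [r₄ sin(θ₄−θ₃)].
Numerator sine = +0.91212; denominator sine = +0.99027.
Result = 0.0362·3.456·(+0.91212) / (0.0983·(+0.99027)) = +1.1722 rad/s; magnitude 1.1722 rad/s.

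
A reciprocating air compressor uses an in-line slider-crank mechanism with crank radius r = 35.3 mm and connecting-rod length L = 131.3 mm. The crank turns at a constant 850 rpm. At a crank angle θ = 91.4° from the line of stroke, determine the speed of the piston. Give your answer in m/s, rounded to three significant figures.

ω = 2π·850/60 = 89.01 rad/s
For an in-line slider-crank, x = r cosθ + √(L² − r² sin²θ), so v = −rω sinθ·[1 + r cosθ/√(L² − r² sin²θ)].
With r = 0.0353 m, L = 0.1313 m, θ = 91.4°: √(L² − r² sin²θ) = 0.12647 m.
v = −0.0353·89.01·0.99970·[1 + 0.0353·-0.02443/0.12647] = -3.1198 m/s.
|v| = 3.1198 m/s.

3.12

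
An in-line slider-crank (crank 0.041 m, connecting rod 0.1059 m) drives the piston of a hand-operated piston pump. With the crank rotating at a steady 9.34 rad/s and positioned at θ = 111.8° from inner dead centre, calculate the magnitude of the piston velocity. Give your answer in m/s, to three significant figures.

ω = 9.34 rad/s
For an in-line slider-crank, x = r cosθ + √(L² − r² sin²θ), so v = −rω sinθ·[1 + r cosθ/√(L² − r² sin²θ)].
With r = 0.041 m, L = 0.1059 m, θ = 111.8°: √(L² − r² sin²θ) = 0.098821 m.
v = −0.041·9.34·0.92849·[1 + 0.041·-0.37137/0.098821] = -0.30077 m/s.
|v| = 0.30077 m/s.

0.301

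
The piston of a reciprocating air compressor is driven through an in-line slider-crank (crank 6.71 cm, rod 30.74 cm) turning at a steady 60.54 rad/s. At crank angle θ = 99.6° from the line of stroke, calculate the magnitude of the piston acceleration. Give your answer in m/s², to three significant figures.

ω = 60.54 rad/s
x(θ) = r cosθ + √(L² − r² sin²θ); with ω constant, a = ω²·d²x/dθ².
d²x/dθ² = −r cosθ − r²(cos2θ)/√u − r⁴ sin²2θ/(4u^{3/2}),  u = L² − r² sin²θ = 0.0901176 m².
Substituting r = 0.0671 m, L = 0.3074 m, θ = 99.6°: d²x/dθ² = +0.025334 m.
a = ω²·d²x/dθ² = (60.54)²·(+0.025334) = +92.851 m/s²;  |a| = 92.851 m/s².

92.9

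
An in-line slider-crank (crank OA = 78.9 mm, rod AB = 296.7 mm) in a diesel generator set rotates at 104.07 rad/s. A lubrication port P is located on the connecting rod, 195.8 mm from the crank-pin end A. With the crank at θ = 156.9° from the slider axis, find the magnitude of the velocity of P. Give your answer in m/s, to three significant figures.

ω = 104.1 rad/s.  Crank-pin speed |V_A| = rω = 8.2111 m/s, perpendicular to OA.
Rod angle: sinφ = −(r/L) sinθ ⇒ φ = -5.989°; ω_rod = −rω cosθ/√(L²−r²sin²θ) = +25.596 rad/s.
V_P = V_A + ω_rod × AP, with AP = 0.1958 m along the rod.
Components: V_Px = −rω sinθ − a·ω_rod·sinφ = -2.6987 m/s;  V_Py = rω cosθ + a·ω_rod·cosφ = -2.5685 m/s.
|V_P| = √(V_Px² + V_Py²) = 3.7256 m/s.

3.73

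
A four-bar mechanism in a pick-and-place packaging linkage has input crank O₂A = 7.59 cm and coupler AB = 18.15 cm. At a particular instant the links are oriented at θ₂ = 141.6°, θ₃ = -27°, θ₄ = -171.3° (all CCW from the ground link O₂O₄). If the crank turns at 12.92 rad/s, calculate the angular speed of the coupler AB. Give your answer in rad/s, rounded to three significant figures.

6.78

ω₂ = 12.92 rad/s
Differentiating the loop-closure r₂e^{iθ₂}+r₃e^{iθ₃}=r₁+r₄e^{iθ₄} gives r₂ω₂e^{iθ₂}+r₃ω₃e^{iθ₃}=r₄ω₄e^{iθ₄}.
Eliminating the other unknown: ω₃ = r₂ω₂ sin(θ₄−θ₂) / [r₃ sin(θ₃−θ₄)].
Numerator sine = +0.73254; denominator sine = +0.58354.
Result = 0.0759·12.92·(+0.73254) / (0.1815·(+0.58354)) = +6.7825 rad/s; magnitude 6.7825 rad/s.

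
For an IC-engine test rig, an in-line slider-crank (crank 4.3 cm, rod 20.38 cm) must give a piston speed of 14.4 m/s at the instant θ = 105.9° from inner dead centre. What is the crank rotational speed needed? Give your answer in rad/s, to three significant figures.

For an in-line slider-crank, |v_piston| = rω|sinθ|·[1 + r cosθ/√(L² − r² sin²θ)].
With r = 0.043 m, L = 0.2038 m, θ = 105.9°: the bracketed kinematic factor |dx/dθ| = 0.038914 m.
ω = v/|dx/dθ| = 14.4/0.038914 = 370.05 rad/s.

370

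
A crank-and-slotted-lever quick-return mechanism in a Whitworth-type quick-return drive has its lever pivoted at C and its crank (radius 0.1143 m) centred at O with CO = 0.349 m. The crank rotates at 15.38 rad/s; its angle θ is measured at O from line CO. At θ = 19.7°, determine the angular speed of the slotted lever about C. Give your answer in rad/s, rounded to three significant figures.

ω = 15.38 rad/s
Crank pin A relative to C: A = (d + r cosθ, r sinθ); lever angle φ = atan2(r sinθ, d + r cosθ).
Differentiating tanφ: φ̇ = rω(d cosθ + r)/(d² + r² + 2dr cosθ).
d² + r² + 2dr cosθ = |CA|² = 0.209977 m²;  d cosθ + r = +0.44287 m.
|ω_lever| = |0.1143·15.38·+0.44287| / 0.209977 = 3.7077 rad/s.

3.71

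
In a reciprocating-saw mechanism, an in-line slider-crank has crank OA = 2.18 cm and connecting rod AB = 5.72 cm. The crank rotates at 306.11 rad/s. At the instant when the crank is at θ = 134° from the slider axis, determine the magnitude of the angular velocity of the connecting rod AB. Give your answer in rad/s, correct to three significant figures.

84.3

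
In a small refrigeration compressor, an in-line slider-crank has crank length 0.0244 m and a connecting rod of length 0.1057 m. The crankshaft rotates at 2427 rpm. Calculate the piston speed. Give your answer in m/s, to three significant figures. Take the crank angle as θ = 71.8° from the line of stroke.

6.33

ω = 2π·2427/60 = 254.2 rad/s
For an in-line slider-crank, x = r cosθ + √(L² − r² sin²θ), so v = −rω sinθ·[1 + r cosθ/√(L² − r² sin²θ)].
With r = 0.0244 m, L = 0.1057 m, θ = 71.8°: √(L² − r² sin²θ) = 0.10313 m.
v = −0.0244·254.2·0.94997·[1 + 0.0244·0.31233/0.10313] = -6.3265 m/s.
|v| = 6.3265 m/s.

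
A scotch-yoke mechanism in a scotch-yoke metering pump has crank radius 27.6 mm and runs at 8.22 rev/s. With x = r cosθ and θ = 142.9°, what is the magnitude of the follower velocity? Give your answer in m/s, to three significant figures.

0.860

ω = 51.65 rad/s (from 8.22 rev/s).
x = r cosθ ⇒ ẋ = −rω sinθ.
|v| = rω|sinθ| = 0.0276·51.65·|sin 142.9°| = 0.85986 m/s.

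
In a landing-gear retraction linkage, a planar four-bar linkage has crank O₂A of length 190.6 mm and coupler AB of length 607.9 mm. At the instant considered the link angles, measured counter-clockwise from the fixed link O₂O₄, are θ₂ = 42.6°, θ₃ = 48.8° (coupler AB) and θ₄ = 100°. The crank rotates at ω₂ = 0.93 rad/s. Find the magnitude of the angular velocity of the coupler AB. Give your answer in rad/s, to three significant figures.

0.315

ω₂ = 0.93 rad/s
Differentiating the loop-closure r₂e^{iθ₂}+r₃e^{iθ₃}=r₁+r₄e^{iθ₄} gives r₂ω₂e^{iθ₂}+r₃ω₃e^{iθ₃}=r₄ω₄e^{iθ₄}.
Eliminating the other unknown: ω₃ = r₂ω₂ sin(θ₄−θ₂) / [r₃ sin(θ₃−θ₄)].
Numerator sine = +0.84245; denominator sine = -0.77934.
Result = 0.1906·0.93·(+0.84245) / (0.6079·(-0.77934)) = -0.31521 rad/s; magnitude 0.31521 rad/s.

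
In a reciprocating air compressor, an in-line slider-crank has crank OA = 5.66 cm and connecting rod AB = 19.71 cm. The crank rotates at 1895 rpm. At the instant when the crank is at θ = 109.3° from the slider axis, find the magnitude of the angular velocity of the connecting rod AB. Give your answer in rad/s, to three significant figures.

19.6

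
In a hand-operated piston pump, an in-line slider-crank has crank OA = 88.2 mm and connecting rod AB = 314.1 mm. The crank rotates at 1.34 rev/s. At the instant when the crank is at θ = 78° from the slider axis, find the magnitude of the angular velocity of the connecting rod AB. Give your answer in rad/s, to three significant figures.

0.511

ω = 8.419 rad/s (converted from 1.34 rev/s).
The rod makes angle φ with the slider axis where L sinφ = r sinθ; differentiating, L cosφ·φ̇ = r ω cosθ.
L cosφ = √(L² − r² sin²θ) = 0.30202 m.
|ω_rod| = r ω |cosθ| / √(L² − r² sin²θ) = 0.0882·8.419·0.20791/0.30202 = 0.51121 rad/s.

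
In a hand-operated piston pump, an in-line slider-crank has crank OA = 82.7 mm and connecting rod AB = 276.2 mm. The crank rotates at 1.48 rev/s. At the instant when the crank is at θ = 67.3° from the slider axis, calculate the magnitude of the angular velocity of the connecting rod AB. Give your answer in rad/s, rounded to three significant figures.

1.12

ω = 9.299 rad/s (converted from 1.48 rev/s).
The rod makes angle φ with the slider axis where L sinφ = r sinθ; differentiating, L cosφ·φ̇ = r ω cosθ.
L cosφ = √(L² − r² sin²θ) = 0.26545 m.
|ω_rod| = r ω |cosθ| / √(L² − r² sin²θ) = 0.0827·9.299·0.38591/0.26545 = 1.118 rad/s.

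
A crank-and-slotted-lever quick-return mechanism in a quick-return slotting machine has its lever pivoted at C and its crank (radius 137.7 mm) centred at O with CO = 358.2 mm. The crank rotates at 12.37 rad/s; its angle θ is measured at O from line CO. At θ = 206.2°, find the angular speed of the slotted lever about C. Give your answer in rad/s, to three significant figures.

ω = 12.37 rad/s
Crank pin A relative to C: A = (d + r cosθ, r sinθ); lever angle φ = atan2(r sinθ, d + r cosθ).
Differentiating tanφ: φ̇ = rω(d cosθ + r)/(d² + r² + 2dr cosθ).
d² + r² + 2dr cosθ = |CA|² = 0.0587555 m²;  d cosθ + r = -0.1837 m.
|ω_lever| = |0.1377·12.37·-0.1837| / 0.0587555 = 5.3255 rad/s.

5.33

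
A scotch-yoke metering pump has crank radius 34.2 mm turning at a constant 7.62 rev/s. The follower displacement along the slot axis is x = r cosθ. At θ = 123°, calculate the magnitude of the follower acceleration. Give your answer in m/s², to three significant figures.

42.7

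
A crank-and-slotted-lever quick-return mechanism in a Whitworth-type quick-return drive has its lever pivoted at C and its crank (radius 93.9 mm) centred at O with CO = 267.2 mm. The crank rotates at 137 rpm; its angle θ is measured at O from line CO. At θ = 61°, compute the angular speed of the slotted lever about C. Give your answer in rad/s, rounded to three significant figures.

2.88

ω = 14.35 rad/s (from 137 rpm).
Crank pin A relative to C: A = (d + r cosθ, r sinθ); lever angle φ = atan2(r sinθ, d + r cosθ).
Differentiating tanφ: φ̇ = rω(d cosθ + r)/(d² + r² + 2dr cosθ).
d² + r² + 2dr cosθ = |CA|² = 0.104541 m²;  d cosθ + r = +0.22344 m.
|ω_lever| = |0.0939·14.35·+0.22344| / 0.104541 = 2.8793 rad/s.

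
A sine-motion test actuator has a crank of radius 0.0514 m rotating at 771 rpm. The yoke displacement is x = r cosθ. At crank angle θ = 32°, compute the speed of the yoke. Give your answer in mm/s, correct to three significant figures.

ω = 80.74 rad/s (from 771 rpm).
x = r cosθ ⇒ ẋ = −rω sinθ.
|v| = rω|sinθ| = 0.0514·80.74·|sin 32°| = 2.1992 m/s = 2199.2 mm/s.

2200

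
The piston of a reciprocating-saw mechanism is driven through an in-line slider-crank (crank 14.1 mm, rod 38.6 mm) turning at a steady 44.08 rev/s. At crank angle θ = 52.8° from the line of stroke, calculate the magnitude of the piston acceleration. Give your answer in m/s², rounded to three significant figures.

ω = 2π·44.1 = 277 rad/s
x(θ) = r cosθ + √(L² − r² sin²θ); with ω constant, a = ω²·d²x/dθ².
d²x/dθ² = −r cosθ − r²(cos2θ)/√u − r⁴ sin²2θ/(4u^{3/2}),  u = L² − r² sin²θ = 0.00136382 m².
Substituting r = 0.0141 m, L = 0.0386 m, θ = 52.8°: d²x/dθ² = -0.0072591 m.
a = ω²·d²x/dθ² = (277)²·(-0.0072591) = -556.84 m/s²;  |a| = 556.84 m/s².

557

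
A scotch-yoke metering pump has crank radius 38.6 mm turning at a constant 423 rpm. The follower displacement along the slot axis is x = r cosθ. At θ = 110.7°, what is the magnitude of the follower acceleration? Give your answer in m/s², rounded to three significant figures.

26.8

ω = 44.3 rad/s (from 423 rpm).
x = r cosθ ⇒ ẍ = −rω² cosθ (ω constant).
|a| = rω²|cosθ| = 0.0386·(44.3)²·|cos 110.7°| = 26.772 m/s².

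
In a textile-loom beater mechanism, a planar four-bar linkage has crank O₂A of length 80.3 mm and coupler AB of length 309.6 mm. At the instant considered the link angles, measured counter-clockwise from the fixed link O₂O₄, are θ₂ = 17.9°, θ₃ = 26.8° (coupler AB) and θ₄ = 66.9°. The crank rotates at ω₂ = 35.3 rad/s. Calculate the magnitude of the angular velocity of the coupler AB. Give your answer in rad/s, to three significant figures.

10.7

ω₂ = 35.3 rad/s
Differentiating the loop-closure r₂e^{iθ₂}+r₃e^{iθ₃}=r₁+r₄e^{iθ₄} gives r₂ω₂e^{iθ₂}+r₃ω₃e^{iθ₃}=r₄ω₄e^{iθ₄}.
Eliminating the other unknown: ω₃ = r₂ω₂ sin(θ₄−θ₂) / [r₃ sin(θ₃−θ₄)].
Numerator sine = +0.75471; denominator sine = -0.64412.
Result = 0.0803·35.3·(+0.75471) / (0.3096·(-0.64412)) = -10.728 rad/s; magnitude 10.728 rad/s.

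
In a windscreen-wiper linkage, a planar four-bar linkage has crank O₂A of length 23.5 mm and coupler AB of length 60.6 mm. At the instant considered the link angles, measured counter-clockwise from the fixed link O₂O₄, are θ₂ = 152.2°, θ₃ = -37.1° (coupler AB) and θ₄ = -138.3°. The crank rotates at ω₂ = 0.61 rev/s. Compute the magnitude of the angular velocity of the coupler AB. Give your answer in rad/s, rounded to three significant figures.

1.42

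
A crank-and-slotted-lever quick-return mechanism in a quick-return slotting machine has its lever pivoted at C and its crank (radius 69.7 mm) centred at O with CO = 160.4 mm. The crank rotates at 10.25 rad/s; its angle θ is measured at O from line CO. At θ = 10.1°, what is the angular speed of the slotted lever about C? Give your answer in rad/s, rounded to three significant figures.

ω = 10.25 rad/s
Crank pin A relative to C: A = (d + r cosθ, r sinθ); lever angle φ = atan2(r sinθ, d + r cosθ).
Differentiating tanφ: φ̇ = rω(d cosθ + r)/(d² + r² + 2dr cosθ).
d² + r² + 2dr cosθ = |CA|² = 0.0525995 m²;  d cosθ + r = +0.22761 m.
|ω_lever| = |0.0697·10.25·+0.22761| / 0.0525995 = 3.0915 rad/s.

3.09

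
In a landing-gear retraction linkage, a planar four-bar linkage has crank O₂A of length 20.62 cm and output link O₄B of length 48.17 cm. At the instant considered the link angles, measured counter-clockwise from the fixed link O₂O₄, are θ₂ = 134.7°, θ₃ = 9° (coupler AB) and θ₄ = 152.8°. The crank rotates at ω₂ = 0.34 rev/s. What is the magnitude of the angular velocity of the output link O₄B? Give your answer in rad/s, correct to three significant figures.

ω₂ = 2.136 rad/s (from 0.34 rev/s).
Differentiating the loop-closure r₂e^{iθ₂}+r₃e^{iθ₃}=r₁+r₄e^{iθ₄} gives r₂ω₂e^{iθ₂}+r₃ω₃e^{iθ₃}=r₄ω₄e^{iθ₄}.
Eliminating the other unknown: ω₄ = r₂ω₂ sin(θ₂−θ₃) / [r₄ sin(θ₄−θ₃)].
Numerator sine = +0.81208; denominator sine = +0.59061.
Result = 0.2062·2.136·(+0.81208) / (0.4817·(+0.59061)) = +1.2574 rad/s; magnitude 1.2574 rad/s.

1.26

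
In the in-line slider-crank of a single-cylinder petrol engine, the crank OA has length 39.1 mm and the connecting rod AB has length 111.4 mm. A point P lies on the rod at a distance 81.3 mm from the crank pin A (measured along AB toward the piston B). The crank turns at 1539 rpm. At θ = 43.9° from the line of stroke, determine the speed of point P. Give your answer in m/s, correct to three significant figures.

5.34

ω = 161.2 rad/s.  Crank-pin speed |V_A| = rω = 6.3015 m/s, perpendicular to OA.
Rod angle: sinφ = −(r/L) sinθ ⇒ φ = -14.086°; ω_rod = −rω cosθ/√(L²−r²sin²θ) = -42.023 rad/s.
V_P = V_A + ω_rod × AP, with AP = 0.0813 m along the rod.
Components: V_Px = −rω sinθ − a·ω_rod·sinφ = -5.2009 m/s;  V_Py = rω cosθ + a·ω_rod·cosφ = +1.2268 m/s.
|V_P| = √(V_Px² + V_Py²) = 5.3437 m/s.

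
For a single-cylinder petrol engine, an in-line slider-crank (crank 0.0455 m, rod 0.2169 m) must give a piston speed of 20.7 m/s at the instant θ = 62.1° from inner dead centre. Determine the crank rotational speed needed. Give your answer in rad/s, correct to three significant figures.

468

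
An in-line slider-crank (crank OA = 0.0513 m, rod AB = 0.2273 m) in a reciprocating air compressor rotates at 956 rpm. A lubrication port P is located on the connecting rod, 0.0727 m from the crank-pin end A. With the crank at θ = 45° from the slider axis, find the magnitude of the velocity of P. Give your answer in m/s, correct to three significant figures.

ω = 100.1 rad/s.  Crank-pin speed |V_A| = rω = 5.1358 m/s, perpendicular to OA.
Rod angle: sinφ = −(r/L) sinθ ⇒ φ = -9.183°; ω_rod = −rω cosθ/√(L²−r²sin²θ) = -16.184 rad/s.
V_P = V_A + ω_rod × AP, with AP = 0.0727 m along the rod.
Components: V_Px = −rω sinθ − a·ω_rod·sinφ = -3.8193 m/s;  V_Py = rω cosθ + a·ω_rod·cosφ = +2.47 m/s.
|V_P| = √(V_Px² + V_Py²) = 4.5484 m/s.

4.55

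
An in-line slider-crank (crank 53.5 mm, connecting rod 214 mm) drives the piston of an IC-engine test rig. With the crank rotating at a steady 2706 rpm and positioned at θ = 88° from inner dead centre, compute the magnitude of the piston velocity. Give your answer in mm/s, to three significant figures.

15300

ω = 2π·2706/60 = 283.4 rad/s
For an in-line slider-crank, x = r cosθ + √(L² − r² sin²θ), so v = −rω sinθ·[1 + r cosθ/√(L² − r² sin²θ)].
With r = 0.0535 m, L = 0.214 m, θ = 88°: √(L² − r² sin²θ) = 0.20721 m.
v = −0.0535·283.4·0.99939·[1 + 0.0535·0.03490/0.20721] = -15.288 m/s.
|v| = 15.288 m/s = 15288 mm/s.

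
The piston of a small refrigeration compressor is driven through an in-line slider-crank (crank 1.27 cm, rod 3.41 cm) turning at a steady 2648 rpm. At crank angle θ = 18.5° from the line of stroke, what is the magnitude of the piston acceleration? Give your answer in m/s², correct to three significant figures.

1220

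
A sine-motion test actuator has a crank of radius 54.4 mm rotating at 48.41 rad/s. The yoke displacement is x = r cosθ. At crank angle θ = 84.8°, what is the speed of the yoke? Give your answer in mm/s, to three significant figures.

2620

ω = 48.41 rad/s
x = r cosθ ⇒ ẋ = −rω sinθ.
|v| = rω|sinθ| = 0.0544·48.41·|sin 84.8°| = 2.6227 m/s = 2622.7 mm/s.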